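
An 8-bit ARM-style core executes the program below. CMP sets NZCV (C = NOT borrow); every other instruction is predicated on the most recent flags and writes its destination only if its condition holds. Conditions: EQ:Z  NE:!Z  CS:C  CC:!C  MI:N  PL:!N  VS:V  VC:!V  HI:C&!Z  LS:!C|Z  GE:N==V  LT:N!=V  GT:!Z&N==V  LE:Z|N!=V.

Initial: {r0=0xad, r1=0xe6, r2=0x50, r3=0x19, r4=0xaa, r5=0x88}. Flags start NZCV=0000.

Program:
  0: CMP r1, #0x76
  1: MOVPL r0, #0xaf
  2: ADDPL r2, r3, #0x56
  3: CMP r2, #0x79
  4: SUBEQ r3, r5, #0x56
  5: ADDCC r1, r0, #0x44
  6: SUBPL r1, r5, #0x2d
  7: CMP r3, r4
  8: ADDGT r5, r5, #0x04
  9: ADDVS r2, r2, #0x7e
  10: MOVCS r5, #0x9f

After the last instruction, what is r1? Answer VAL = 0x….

[0] flags=0011 → (cmp)
[1] flags=0011 PL?T → r0=0xaf
[2] flags=0011 PL?T → r2=0x6f
[3] flags=1000 → (cmp)
[4] flags=1000 EQ?F → skip
[5] flags=1000 CC?T → r1=0xf3
[6] flags=1000 PL?F → skip
[7] flags=0000 → (cmp)
[8] flags=0000 GT?T → r5=0x8c
[9] flags=0000 VS?F → skip
[10] flags=0000 CS?F → skip

VAL = 0xf3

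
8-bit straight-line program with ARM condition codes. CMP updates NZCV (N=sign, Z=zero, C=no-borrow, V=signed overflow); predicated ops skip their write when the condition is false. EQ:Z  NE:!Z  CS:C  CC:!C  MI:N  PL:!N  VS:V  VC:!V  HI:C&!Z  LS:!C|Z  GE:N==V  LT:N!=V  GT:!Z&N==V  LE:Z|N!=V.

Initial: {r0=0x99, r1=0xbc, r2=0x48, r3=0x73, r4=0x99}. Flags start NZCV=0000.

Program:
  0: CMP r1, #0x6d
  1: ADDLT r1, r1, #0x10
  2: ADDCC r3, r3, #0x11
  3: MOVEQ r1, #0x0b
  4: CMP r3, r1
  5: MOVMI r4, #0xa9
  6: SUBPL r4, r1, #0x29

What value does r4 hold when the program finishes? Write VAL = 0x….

VAL = 0xa9

[0] flags=0011 → (cmp)
[1] flags=0011 LT?T → r1=0xcc
[2] flags=0011 CC?F → skip
[3] flags=0011 EQ?F → skip
[4] flags=1001 → (cmp)
[5] flags=1001 MI?T → r4=0xa9
[6] flags=1001 PL?F → skip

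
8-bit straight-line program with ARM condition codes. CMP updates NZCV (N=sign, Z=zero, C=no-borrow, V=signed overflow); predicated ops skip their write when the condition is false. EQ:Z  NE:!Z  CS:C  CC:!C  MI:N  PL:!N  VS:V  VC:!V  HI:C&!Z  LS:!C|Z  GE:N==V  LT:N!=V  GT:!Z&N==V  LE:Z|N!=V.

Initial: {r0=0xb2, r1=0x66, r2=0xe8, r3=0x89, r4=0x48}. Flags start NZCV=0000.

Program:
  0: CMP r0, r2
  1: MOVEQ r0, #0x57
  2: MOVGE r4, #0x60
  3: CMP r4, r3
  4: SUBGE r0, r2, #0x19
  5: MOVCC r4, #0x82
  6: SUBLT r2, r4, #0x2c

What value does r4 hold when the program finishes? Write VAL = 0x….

[0] flags=1000 → (cmp)
[1] flags=1000 EQ?F → skip
[2] flags=1000 GE?F → skip
[3] flags=1001 → (cmp)
[4] flags=1001 GE?T → r0=0xcf
[5] flags=1001 CC?T → r4=0x82
[6] flags=1001 LT?F → skip

VAL = 0x82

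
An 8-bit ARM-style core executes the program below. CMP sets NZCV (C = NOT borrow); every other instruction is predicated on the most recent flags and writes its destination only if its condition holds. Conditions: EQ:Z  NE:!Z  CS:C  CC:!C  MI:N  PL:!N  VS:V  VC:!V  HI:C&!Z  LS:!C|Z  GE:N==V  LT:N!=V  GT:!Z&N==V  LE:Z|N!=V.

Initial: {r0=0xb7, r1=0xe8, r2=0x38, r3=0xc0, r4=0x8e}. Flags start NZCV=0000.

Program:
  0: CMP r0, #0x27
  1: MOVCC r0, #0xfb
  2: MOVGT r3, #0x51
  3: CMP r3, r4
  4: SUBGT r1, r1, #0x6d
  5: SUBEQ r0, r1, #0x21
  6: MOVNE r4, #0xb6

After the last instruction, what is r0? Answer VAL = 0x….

VAL = 0xb7

0: ✓ CMP  NZCV=1010
1: · MOVCC
2: · MOVGT
3: ✓ CMP  NZCV=0010
4: ✓ SUBGT  r1←0x7b
5: · SUBEQ
6: ✓ MOVNE  r4←0xb6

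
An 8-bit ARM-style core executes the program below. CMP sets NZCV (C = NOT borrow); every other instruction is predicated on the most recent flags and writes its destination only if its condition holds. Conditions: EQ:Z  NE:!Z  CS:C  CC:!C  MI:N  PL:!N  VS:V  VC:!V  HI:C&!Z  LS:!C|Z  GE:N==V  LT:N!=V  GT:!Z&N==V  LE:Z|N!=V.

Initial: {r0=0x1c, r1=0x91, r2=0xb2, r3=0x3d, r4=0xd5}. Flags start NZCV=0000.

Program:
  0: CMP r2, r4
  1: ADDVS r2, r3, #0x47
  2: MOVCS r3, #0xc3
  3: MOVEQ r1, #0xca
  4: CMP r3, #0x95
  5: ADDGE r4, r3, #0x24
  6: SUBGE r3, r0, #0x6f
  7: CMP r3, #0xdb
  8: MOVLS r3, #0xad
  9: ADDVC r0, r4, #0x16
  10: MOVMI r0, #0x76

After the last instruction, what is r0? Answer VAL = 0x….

VAL = 0x76

[0] flags=1000 → (cmp)
[1] flags=1000 VS?F → skip
[2] flags=1000 CS?F → skip
[3] flags=1000 EQ?F → skip
[4] flags=1001 → (cmp)
[5] flags=1001 GE?T → r4=0x61
[6] flags=1001 GE?T → r3=0xad
[7] flags=1000 → (cmp)
[8] flags=1000 LS?T → r3=0xad
[9] flags=1000 VC?T → r0=0x77
[10] flags=1000 MI?T → r0=0x76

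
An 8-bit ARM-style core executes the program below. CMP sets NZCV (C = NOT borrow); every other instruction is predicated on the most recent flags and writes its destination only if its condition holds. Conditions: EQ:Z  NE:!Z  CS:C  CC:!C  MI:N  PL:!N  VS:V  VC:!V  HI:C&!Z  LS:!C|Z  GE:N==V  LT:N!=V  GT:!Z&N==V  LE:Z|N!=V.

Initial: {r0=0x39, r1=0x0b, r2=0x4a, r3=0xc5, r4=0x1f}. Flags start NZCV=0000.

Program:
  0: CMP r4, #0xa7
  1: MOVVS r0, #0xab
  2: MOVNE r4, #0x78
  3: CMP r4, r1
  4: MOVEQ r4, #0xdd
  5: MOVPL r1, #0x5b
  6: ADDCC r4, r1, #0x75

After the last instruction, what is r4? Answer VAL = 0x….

VAL = 0x78

0: ✓ CMP  NZCV=0000
1: · MOVVS
2: ✓ MOVNE  r4←0x78
3: ✓ CMP  NZCV=0010
4: · MOVEQ
5: ✓ MOVPL  r1←0x5b
6: · ADDCC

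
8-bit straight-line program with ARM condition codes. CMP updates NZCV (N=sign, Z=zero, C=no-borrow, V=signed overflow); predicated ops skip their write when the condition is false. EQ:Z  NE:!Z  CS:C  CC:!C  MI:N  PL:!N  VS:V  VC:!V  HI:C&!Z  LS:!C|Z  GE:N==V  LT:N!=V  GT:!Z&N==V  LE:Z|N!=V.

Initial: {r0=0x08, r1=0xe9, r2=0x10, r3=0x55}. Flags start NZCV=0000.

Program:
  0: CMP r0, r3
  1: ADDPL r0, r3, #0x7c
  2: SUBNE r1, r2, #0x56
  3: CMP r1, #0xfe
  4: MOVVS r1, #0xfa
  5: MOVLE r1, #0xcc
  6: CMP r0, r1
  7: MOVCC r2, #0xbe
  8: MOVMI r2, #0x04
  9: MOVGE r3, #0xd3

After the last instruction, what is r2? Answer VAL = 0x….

[0] flags=1000 → (cmp)
[1] flags=1000 PL?F → skip
[2] flags=1000 NE?T → r1=0xba
[3] flags=1000 → (cmp)
[4] flags=1000 VS?F → skip
[5] flags=1000 LE?T → r1=0xcc
[6] flags=0000 → (cmp)
[7] flags=0000 CC?T → r2=0xbe
[8] flags=0000 MI?F → skip
[9] flags=0000 GE?T → r3=0xd3

VAL = 0xbe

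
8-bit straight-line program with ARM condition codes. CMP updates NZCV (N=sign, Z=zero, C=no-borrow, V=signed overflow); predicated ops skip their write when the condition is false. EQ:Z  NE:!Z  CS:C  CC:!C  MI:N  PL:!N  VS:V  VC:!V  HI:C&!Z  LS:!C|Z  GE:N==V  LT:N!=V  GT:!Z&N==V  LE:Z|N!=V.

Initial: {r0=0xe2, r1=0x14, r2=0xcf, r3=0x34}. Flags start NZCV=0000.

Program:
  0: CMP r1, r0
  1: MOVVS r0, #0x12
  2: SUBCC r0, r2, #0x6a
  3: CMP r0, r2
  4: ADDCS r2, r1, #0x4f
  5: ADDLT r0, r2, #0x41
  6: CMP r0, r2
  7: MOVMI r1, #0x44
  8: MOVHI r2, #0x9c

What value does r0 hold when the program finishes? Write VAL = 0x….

VAL = 0x65

0: ✓ CMP  NZCV=0000
1: · MOVVS
2: ✓ SUBCC  r0←0x65
3: ✓ CMP  NZCV=1001
4: · ADDCS
5: · ADDLT
6: ✓ CMP  NZCV=1001
7: ✓ MOVMI  r1←0x44
8: · MOVHI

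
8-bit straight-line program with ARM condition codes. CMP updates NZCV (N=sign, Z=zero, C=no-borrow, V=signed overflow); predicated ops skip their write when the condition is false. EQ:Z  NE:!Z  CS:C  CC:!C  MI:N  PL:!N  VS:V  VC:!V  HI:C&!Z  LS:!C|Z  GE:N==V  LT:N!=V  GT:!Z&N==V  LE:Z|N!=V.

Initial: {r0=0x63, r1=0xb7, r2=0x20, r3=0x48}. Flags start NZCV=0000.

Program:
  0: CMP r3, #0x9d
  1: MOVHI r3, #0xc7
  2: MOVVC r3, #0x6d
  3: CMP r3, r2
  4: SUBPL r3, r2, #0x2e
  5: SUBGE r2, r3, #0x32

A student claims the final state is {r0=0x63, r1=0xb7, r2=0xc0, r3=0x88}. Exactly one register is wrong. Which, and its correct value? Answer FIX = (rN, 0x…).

FIX = (r3, 0xf2)

[0] flags=1001 → (cmp)
[1] flags=1001 HI?F → skip
[2] flags=1001 VC?F → skip
[3] flags=0010 → (cmp)
[4] flags=0010 PL?T → r3=0xf2
[5] flags=0010 GE?T → r2=0xc0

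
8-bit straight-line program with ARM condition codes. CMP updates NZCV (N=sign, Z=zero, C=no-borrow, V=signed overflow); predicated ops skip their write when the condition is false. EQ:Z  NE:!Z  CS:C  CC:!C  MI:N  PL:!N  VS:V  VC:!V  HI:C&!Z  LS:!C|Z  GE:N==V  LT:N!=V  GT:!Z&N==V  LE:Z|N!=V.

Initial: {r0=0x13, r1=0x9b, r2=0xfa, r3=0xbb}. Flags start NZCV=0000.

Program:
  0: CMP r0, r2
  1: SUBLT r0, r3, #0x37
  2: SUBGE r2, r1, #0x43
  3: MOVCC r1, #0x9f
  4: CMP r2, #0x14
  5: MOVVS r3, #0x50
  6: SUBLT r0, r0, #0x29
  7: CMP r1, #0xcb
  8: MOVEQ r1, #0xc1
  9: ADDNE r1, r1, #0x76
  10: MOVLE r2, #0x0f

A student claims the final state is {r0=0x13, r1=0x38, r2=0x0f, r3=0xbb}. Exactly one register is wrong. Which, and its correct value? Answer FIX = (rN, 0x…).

FIX = (r1, 0x15)

[0] flags=0000 → (cmp)
[1] flags=0000 LT?F → skip
[2] flags=0000 GE?T → r2=0x58
[3] flags=0000 CC?T → r1=0x9f
[4] flags=0010 → (cmp)
[5] flags=0010 VS?F → skip
[6] flags=0010 LT?F → skip
[7] flags=1000 → (cmp)
[8] flags=1000 EQ?F → skip
[9] flags=1000 NE?T → r1=0x15
[10] flags=1000 LE?T → r2=0x0f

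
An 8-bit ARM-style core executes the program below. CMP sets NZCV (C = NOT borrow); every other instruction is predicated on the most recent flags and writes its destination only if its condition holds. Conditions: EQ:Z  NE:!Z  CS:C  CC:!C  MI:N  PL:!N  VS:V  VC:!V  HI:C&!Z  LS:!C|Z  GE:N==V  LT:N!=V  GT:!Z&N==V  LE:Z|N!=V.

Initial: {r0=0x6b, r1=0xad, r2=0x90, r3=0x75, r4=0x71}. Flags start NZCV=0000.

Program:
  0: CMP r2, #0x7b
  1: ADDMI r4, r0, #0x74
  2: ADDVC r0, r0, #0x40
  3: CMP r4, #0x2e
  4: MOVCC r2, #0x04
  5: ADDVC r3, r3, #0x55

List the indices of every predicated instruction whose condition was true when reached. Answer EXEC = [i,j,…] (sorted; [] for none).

EXEC = [5]

[0] flags=0011 → (cmp)
[1] flags=0011 MI?F → skip
[2] flags=0011 VC?F → skip
[3] flags=0010 → (cmp)
[4] flags=0010 CC?F → skip
[5] flags=0010 VC?T → r3=0xca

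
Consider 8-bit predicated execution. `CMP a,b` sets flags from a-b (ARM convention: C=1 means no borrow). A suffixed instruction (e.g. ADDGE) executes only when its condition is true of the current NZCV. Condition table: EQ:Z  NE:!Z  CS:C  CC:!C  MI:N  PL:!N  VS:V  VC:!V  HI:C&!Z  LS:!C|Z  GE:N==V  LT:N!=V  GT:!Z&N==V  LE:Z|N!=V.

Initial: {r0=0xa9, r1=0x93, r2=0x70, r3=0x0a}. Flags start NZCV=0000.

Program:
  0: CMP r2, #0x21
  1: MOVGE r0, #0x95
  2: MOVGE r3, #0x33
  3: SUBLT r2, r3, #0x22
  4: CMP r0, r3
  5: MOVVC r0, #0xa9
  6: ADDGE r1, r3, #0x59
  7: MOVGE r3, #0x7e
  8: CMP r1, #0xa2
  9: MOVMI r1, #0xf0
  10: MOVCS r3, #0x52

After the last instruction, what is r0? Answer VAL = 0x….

[0] flags=0010 → (cmp)
[1] flags=0010 GE?T → r0=0x95
[2] flags=0010 GE?T → r3=0x33
[3] flags=0010 LT?F → skip
[4] flags=0011 → (cmp)
[5] flags=0011 VC?F → skip
[6] flags=0011 GE?F → skip
[7] flags=0011 GE?F → skip
[8] flags=1000 → (cmp)
[9] flags=1000 MI?T → r1=0xf0
[10] flags=1000 CS?F → skip

VAL = 0x95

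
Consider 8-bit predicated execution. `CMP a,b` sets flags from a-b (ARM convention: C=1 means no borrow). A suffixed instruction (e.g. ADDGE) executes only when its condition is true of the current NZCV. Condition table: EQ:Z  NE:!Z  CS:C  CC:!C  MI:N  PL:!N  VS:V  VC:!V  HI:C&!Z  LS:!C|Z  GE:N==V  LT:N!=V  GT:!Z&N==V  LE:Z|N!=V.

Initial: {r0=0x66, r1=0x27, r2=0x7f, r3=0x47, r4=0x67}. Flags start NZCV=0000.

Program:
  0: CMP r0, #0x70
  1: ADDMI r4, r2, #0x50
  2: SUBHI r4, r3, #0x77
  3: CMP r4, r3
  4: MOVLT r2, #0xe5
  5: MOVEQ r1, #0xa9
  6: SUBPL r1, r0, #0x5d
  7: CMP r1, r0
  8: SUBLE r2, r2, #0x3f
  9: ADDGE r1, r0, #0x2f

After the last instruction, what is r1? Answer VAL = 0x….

VAL = 0x27

0: ✓ CMP  NZCV=1000
1: ✓ ADDMI  r4←0xcf
2: · SUBHI
3: ✓ CMP  NZCV=1010
4: ✓ MOVLT  r2←0xe5
5: · MOVEQ
6: · SUBPL
7: ✓ CMP  NZCV=1000
8: ✓ SUBLE  r2←0xa6
9: · ADDGE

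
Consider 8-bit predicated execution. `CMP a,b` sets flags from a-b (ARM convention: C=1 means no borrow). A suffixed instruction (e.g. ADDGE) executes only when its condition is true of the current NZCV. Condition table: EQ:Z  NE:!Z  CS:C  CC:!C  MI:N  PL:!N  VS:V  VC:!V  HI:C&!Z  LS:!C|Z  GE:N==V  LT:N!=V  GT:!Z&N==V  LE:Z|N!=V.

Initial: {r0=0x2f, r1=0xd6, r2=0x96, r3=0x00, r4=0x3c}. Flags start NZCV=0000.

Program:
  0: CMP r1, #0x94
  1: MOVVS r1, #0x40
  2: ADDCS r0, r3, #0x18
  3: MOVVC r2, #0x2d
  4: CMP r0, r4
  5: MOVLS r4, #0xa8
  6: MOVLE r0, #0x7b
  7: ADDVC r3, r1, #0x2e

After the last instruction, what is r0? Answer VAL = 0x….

[0] flags=0010 → (cmp)
[1] flags=0010 VS?F → skip
[2] flags=0010 CS?T → r0=0x18
[3] flags=0010 VC?T → r2=0x2d
[4] flags=1000 → (cmp)
[5] flags=1000 LS?T → r4=0xa8
[6] flags=1000 LE?T → r0=0x7b
[7] flags=1000 VC?T → r3=0x04

VAL = 0x7b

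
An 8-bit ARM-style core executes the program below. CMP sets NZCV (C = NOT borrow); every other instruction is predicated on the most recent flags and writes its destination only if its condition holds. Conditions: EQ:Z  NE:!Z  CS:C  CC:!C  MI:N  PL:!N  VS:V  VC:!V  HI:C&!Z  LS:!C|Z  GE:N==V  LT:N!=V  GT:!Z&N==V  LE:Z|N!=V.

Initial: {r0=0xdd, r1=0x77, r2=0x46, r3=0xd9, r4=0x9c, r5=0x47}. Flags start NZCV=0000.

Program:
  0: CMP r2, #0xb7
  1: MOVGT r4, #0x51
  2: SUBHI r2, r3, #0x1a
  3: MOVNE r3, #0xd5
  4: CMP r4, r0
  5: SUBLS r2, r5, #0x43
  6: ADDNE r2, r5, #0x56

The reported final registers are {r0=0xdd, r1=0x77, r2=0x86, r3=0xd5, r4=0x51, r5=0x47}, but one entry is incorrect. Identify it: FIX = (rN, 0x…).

FIX = (r2, 0x9d)

[0] flags=1001 → (cmp)
[1] flags=1001 GT?T → r4=0x51
[2] flags=1001 HI?F → skip
[3] flags=1001 NE?T → r3=0xd5
[4] flags=0000 → (cmp)
[5] flags=0000 LS?T → r2=0x04
[6] flags=0000 NE?T → r2=0x9d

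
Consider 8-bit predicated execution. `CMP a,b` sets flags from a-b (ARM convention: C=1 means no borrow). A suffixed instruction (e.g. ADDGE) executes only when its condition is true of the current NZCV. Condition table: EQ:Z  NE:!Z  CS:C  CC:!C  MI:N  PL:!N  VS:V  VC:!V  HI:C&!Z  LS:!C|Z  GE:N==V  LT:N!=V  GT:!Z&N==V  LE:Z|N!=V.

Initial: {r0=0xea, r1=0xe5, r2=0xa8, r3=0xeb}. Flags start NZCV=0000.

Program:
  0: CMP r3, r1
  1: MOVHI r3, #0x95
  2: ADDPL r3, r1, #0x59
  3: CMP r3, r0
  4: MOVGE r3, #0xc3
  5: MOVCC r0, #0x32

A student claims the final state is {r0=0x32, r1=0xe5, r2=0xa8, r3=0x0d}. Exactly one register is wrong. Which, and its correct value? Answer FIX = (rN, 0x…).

FIX = (r3, 0xc3)

[0] flags=0010 → (cmp)
[1] flags=0010 HI?T → r3=0x95
[2] flags=0010 PL?T → r3=0x3e
[3] flags=0000 → (cmp)
[4] flags=0000 GE?T → r3=0xc3
[5] flags=0000 CC?T → r0=0x32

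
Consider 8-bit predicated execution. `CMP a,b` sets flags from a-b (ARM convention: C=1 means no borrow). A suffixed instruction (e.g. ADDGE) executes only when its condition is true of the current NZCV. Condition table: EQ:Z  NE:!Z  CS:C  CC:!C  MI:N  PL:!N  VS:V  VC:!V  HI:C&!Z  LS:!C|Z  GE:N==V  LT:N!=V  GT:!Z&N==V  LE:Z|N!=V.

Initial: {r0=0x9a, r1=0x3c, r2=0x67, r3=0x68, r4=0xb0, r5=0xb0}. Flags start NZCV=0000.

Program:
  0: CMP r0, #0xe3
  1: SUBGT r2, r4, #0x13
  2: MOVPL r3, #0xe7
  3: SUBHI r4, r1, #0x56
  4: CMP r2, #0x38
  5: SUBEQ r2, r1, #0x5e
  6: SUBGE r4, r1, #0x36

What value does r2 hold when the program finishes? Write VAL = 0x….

VAL = 0x67

[0] flags=1000 → (cmp)
[1] flags=1000 GT?F → skip
[2] flags=1000 PL?F → skip
[3] flags=1000 HI?F → skip
[4] flags=0010 → (cmp)
[5] flags=0010 EQ?F → skip
[6] flags=0010 GE?T → r4=0x06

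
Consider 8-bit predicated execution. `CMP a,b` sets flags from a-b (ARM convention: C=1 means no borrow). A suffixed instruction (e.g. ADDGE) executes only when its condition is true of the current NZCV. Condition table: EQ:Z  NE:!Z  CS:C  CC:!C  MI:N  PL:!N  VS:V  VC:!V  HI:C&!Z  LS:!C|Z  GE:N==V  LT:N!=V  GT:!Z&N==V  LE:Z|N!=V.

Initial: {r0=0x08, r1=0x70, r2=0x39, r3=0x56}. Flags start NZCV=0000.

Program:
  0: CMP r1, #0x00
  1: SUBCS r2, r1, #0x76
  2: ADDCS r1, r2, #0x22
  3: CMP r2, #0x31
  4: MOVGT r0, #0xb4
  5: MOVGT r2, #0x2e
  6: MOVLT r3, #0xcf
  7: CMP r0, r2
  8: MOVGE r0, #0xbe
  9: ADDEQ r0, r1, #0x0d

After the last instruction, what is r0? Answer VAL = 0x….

VAL = 0xbe

[0] flags=0010 → (cmp)
[1] flags=0010 CS?T → r2=0xfa
[2] flags=0010 CS?T → r1=0x1c
[3] flags=1010 → (cmp)
[4] flags=1010 GT?F → skip
[5] flags=1010 GT?F → skip
[6] flags=1010 LT?T → r3=0xcf
[7] flags=0000 → (cmp)
[8] flags=0000 GE?T → r0=0xbe
[9] flags=0000 EQ?F → skip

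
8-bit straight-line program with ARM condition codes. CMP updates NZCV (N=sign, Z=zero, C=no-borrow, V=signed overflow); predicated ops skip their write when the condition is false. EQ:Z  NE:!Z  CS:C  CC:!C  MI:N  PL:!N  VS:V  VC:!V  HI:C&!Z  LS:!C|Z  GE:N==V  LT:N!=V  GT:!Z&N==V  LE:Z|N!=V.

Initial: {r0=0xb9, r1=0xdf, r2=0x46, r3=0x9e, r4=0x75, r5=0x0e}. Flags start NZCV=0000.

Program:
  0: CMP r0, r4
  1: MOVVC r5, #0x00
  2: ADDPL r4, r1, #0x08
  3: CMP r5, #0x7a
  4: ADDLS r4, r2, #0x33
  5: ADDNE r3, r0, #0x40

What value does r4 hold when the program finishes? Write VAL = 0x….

0: ✓ CMP  NZCV=0011
1: · MOVVC
2: ✓ ADDPL  r4←0xe7
3: ✓ CMP  NZCV=1000
4: ✓ ADDLS  r4←0x79
5: ✓ ADDNE  r3←0xf9

VAL = 0x79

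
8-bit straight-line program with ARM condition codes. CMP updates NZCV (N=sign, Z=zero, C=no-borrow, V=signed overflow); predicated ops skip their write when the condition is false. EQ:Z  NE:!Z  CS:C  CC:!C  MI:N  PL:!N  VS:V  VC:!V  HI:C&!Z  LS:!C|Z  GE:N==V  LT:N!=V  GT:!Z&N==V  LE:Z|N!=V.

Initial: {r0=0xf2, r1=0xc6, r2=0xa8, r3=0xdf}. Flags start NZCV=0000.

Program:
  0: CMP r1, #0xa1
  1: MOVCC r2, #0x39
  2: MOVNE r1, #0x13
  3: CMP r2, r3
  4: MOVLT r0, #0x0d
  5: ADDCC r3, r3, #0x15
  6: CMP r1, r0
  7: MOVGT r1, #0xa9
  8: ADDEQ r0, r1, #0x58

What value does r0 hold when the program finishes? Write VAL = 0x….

VAL = 0x0d

0: ✓ CMP  NZCV=0010
1: · MOVCC
2: ✓ MOVNE  r1←0x13
3: ✓ CMP  NZCV=1000
4: ✓ MOVLT  r0←0x0d
5: ✓ ADDCC  r3←0xf4
6: ✓ CMP  NZCV=0010
7: ✓ MOVGT  r1←0xa9
8: · ADDEQ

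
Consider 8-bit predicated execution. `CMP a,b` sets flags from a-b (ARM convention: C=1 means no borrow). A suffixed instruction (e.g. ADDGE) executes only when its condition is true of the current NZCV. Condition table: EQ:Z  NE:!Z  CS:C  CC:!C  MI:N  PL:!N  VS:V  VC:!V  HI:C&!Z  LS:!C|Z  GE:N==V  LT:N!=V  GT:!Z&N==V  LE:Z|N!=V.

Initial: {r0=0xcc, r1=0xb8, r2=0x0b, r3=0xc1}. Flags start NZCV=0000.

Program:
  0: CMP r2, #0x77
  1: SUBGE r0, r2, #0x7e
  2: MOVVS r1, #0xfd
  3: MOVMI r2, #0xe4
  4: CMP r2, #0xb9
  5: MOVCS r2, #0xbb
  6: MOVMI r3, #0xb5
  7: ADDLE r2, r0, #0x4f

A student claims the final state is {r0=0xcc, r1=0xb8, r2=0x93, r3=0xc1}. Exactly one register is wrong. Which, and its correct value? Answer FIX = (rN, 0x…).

[0] flags=1000 → (cmp)
[1] flags=1000 GE?F → skip
[2] flags=1000 VS?F → skip
[3] flags=1000 MI?T → r2=0xe4
[4] flags=0010 → (cmp)
[5] flags=0010 CS?T → r2=0xbb
[6] flags=0010 MI?F → skip
[7] flags=0010 LE?F → skip

FIX = (r2, 0xbb)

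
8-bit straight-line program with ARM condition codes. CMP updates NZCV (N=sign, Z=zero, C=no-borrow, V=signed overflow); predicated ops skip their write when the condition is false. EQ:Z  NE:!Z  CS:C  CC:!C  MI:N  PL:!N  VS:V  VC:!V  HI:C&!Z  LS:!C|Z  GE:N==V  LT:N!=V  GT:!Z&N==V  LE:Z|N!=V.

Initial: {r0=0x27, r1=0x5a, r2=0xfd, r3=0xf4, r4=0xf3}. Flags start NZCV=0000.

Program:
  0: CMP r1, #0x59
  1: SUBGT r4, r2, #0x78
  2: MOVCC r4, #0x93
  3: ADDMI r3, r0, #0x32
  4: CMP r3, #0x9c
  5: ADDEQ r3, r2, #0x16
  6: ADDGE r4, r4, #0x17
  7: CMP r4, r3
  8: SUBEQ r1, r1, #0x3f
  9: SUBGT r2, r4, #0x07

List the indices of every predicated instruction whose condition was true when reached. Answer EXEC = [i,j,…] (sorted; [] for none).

EXEC = [1,6]

[0] flags=0010 → (cmp)
[1] flags=0010 GT?T → r4=0x85
[2] flags=0010 CC?F → skip
[3] flags=0010 MI?F → skip
[4] flags=0010 → (cmp)
[5] flags=0010 EQ?F → skip
[6] flags=0010 GE?T → r4=0x9c
[7] flags=1000 → (cmp)
[8] flags=1000 EQ?F → skip
[9] flags=1000 GT?F → skip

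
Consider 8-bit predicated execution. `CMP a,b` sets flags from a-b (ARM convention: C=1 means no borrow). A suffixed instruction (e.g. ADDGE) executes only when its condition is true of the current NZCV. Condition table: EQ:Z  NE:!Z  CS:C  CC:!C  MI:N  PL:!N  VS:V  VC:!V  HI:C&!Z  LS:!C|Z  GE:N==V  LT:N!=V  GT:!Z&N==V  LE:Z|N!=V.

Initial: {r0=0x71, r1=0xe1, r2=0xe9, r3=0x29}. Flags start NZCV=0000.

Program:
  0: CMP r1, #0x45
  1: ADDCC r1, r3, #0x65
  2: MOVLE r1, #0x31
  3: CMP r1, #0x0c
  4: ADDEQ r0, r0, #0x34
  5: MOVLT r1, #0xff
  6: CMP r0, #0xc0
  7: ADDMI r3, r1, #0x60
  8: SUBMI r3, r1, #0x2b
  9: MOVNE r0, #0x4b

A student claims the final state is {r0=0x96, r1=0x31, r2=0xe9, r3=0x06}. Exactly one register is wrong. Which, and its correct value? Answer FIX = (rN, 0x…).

FIX = (r0, 0x4b)

0: ✓ CMP  NZCV=1010
1: · ADDCC
2: ✓ MOVLE  r1←0x31
3: ✓ CMP  NZCV=0010
4: · ADDEQ
5: · MOVLT
6: ✓ CMP  NZCV=1001
7: ✓ ADDMI  r3←0x91
8: ✓ SUBMI  r3←0x06
9: ✓ MOVNE  r0←0x4b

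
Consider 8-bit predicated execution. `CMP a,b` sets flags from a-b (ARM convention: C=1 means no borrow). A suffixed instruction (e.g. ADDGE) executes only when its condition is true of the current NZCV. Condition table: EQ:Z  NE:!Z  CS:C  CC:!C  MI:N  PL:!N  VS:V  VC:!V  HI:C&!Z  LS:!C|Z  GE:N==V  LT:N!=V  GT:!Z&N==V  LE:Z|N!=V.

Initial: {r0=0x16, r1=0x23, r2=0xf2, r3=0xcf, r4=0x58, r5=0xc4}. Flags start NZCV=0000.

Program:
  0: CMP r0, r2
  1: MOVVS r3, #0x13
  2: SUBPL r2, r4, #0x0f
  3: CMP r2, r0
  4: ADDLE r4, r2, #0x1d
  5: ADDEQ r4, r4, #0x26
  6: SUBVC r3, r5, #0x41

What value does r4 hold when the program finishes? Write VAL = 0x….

VAL = 0x58

[0] flags=0000 → (cmp)
[1] flags=0000 VS?F → skip
[2] flags=0000 PL?T → r2=0x49
[3] flags=0010 → (cmp)
[4] flags=0010 LE?F → skip
[5] flags=0010 EQ?F → skip
[6] flags=0010 VC?T → r3=0x83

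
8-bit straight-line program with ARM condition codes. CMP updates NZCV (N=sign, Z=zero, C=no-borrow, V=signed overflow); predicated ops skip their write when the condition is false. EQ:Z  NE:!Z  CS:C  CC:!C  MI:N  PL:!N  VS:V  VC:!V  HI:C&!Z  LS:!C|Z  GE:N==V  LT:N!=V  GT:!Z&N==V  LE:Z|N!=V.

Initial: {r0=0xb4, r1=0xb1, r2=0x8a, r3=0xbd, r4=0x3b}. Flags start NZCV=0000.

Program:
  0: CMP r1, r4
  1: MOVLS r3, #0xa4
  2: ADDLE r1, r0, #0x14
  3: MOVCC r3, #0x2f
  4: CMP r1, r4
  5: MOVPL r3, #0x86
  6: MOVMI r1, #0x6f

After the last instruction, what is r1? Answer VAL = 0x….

[0] flags=0011 → (cmp)
[1] flags=0011 LS?F → skip
[2] flags=0011 LE?T → r1=0xc8
[3] flags=0011 CC?F → skip
[4] flags=1010 → (cmp)
[5] flags=1010 PL?F → skip
[6] flags=1010 MI?T → r1=0x6f

VAL = 0x6f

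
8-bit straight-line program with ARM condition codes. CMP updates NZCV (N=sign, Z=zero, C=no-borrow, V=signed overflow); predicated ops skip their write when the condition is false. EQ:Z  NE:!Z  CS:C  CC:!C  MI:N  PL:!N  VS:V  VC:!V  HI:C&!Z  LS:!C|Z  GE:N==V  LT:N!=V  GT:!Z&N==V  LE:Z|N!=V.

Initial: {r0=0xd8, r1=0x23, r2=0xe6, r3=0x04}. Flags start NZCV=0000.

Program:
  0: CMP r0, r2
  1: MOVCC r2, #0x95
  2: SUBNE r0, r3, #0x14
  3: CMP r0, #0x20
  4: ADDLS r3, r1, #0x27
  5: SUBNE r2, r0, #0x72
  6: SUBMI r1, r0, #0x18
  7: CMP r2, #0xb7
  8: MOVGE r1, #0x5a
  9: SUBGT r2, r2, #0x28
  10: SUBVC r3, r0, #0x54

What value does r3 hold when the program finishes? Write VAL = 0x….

0: ✓ CMP  NZCV=1000
1: ✓ MOVCC  r2←0x95
2: ✓ SUBNE  r0←0xf0
3: ✓ CMP  NZCV=1010
4: · ADDLS
5: ✓ SUBNE  r2←0x7e
6: ✓ SUBMI  r1←0xd8
7: ✓ CMP  NZCV=1001
8: ✓ MOVGE  r1←0x5a
9: ✓ SUBGT  r2←0x56
10: · SUBVC

VAL = 0x04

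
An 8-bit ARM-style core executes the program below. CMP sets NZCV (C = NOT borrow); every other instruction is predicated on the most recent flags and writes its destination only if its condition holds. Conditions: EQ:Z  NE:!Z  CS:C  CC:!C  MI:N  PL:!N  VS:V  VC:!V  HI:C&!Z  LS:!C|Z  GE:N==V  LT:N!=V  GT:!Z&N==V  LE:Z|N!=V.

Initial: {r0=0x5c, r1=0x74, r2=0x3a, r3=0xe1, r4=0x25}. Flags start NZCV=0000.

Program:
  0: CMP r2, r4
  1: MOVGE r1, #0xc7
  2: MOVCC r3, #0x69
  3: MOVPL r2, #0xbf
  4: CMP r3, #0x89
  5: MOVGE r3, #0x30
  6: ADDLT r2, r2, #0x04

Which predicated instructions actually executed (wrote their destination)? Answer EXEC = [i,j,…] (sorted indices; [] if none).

EXEC = [1,3,5]

0: ✓ CMP  NZCV=0010
1: ✓ MOVGE  r1←0xc7
2: · MOVCC
3: ✓ MOVPL  r2←0xbf
4: ✓ CMP  NZCV=0010
5: ✓ MOVGE  r3←0x30
6: · ADDLT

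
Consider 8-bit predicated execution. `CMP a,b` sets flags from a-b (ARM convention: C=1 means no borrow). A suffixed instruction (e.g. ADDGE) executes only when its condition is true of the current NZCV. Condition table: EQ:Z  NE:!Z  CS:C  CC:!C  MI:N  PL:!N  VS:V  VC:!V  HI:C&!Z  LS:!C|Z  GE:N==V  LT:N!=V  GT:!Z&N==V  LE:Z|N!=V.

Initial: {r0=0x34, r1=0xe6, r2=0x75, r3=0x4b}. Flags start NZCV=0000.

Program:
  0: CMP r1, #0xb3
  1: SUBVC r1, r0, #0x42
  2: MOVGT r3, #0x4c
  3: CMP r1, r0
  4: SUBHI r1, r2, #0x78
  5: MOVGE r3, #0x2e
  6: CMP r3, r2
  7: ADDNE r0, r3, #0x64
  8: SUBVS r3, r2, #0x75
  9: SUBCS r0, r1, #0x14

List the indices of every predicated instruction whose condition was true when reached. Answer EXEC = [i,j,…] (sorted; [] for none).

EXEC = [1,2,4,7]

[0] flags=0010 → (cmp)
[1] flags=0010 VC?T → r1=0xf2
[2] flags=0010 GT?T → r3=0x4c
[3] flags=1010 → (cmp)
[4] flags=1010 HI?T → r1=0xfd
[5] flags=1010 GE?F → skip
[6] flags=1000 → (cmp)
[7] flags=1000 NE?T → r0=0xb0
[8] flags=1000 VS?F → skip
[9] flags=1000 CS?F → skip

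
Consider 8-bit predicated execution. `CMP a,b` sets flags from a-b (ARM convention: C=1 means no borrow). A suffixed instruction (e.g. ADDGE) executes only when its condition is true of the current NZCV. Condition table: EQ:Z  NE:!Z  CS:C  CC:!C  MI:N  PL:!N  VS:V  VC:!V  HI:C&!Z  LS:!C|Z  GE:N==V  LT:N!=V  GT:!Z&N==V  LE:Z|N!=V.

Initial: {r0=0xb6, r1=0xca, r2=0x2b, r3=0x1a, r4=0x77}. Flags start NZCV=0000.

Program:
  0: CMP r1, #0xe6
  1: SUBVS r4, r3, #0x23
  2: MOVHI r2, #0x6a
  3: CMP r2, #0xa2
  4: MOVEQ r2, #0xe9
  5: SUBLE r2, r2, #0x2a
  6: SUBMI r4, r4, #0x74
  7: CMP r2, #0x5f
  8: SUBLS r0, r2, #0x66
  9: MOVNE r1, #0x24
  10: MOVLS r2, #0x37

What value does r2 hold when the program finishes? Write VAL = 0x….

0: ✓ CMP  NZCV=1000
1: · SUBVS
2: · MOVHI
3: ✓ CMP  NZCV=1001
4: · MOVEQ
5: · SUBLE
6: ✓ SUBMI  r4←0x03
7: ✓ CMP  NZCV=1000
8: ✓ SUBLS  r0←0xc5
9: ✓ MOVNE  r1←0x24
10: ✓ MOVLS  r2←0x37

VAL = 0x37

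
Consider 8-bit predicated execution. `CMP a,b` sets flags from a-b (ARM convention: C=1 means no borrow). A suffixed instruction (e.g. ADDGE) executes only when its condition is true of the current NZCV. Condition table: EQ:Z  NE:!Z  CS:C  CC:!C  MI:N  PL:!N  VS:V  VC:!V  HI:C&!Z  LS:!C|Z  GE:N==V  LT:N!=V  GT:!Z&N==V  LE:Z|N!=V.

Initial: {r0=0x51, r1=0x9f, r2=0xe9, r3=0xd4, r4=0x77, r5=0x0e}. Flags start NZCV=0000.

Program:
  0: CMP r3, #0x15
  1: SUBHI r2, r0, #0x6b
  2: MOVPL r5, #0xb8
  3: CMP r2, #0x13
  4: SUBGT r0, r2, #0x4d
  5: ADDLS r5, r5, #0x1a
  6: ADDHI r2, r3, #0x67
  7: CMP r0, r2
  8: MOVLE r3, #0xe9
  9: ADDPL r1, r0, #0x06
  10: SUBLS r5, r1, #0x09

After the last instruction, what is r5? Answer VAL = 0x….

VAL = 0x0e

0: ✓ CMP  NZCV=1010
1: ✓ SUBHI  r2←0xe6
2: · MOVPL
3: ✓ CMP  NZCV=1010
4: · SUBGT
5: · ADDLS
6: ✓ ADDHI  r2←0x3b
7: ✓ CMP  NZCV=0010
8: · MOVLE
9: ✓ ADDPL  r1←0x57
10: · SUBLS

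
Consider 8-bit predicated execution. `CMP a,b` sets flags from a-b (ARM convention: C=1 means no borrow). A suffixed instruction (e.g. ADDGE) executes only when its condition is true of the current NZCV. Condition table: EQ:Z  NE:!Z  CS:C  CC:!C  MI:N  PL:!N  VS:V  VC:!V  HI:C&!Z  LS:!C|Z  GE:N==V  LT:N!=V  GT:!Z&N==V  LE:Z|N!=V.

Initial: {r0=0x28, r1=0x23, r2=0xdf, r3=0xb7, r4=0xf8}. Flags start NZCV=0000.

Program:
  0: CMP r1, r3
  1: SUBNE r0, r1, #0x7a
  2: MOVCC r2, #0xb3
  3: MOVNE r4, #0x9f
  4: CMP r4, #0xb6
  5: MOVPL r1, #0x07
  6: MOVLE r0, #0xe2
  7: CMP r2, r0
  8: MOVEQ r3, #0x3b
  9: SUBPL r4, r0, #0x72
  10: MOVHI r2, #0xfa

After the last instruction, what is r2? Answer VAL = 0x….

VAL = 0xb3

0: ✓ CMP  NZCV=0000
1: ✓ SUBNE  r0←0xa9
2: ✓ MOVCC  r2←0xb3
3: ✓ MOVNE  r4←0x9f
4: ✓ CMP  NZCV=1000
5: · MOVPL
6: ✓ MOVLE  r0←0xe2
7: ✓ CMP  NZCV=1000
8: · MOVEQ
9: · SUBPL
10: · MOVHI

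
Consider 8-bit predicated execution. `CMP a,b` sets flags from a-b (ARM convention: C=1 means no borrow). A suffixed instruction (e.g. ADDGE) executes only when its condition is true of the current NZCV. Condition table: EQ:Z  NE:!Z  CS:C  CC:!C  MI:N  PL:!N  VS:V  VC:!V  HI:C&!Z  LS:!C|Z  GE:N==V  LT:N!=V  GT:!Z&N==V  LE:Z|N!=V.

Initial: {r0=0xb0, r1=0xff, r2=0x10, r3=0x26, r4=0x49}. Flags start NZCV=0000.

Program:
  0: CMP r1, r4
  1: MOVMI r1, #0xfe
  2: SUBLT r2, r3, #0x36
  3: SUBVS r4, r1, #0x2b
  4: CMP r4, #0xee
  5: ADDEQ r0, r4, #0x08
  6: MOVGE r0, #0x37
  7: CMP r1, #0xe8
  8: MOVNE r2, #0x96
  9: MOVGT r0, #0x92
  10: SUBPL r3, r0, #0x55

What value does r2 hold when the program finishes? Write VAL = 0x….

VAL = 0x96

0: ✓ CMP  NZCV=1010
1: ✓ MOVMI  r1←0xfe
2: ✓ SUBLT  r2←0xf0
3: · SUBVS
4: ✓ CMP  NZCV=0000
5: · ADDEQ
6: ✓ MOVGE  r0←0x37
7: ✓ CMP  NZCV=0010
8: ✓ MOVNE  r2←0x96
9: ✓ MOVGT  r0←0x92
10: ✓ SUBPL  r3←0x3d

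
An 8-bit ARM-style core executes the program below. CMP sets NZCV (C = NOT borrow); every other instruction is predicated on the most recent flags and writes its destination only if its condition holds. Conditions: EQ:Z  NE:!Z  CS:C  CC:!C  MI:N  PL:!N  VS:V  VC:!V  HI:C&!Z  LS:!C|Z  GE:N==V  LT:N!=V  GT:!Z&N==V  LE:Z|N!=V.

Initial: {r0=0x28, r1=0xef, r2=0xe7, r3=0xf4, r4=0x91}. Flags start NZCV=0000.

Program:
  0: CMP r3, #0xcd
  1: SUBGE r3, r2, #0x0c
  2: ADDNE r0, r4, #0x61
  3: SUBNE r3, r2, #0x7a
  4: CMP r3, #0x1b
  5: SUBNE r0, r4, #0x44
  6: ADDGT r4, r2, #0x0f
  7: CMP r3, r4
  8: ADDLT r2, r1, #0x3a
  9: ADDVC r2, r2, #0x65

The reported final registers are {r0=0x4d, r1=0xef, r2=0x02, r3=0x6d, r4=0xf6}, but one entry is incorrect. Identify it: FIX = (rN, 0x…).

[0] flags=0010 → (cmp)
[1] flags=0010 GE?T → r3=0xdb
[2] flags=0010 NE?T → r0=0xf2
[3] flags=0010 NE?T → r3=0x6d
[4] flags=0010 → (cmp)
[5] flags=0010 NE?T → r0=0x4d
[6] flags=0010 GT?T → r4=0xf6
[7] flags=0000 → (cmp)
[8] flags=0000 LT?F → skip
[9] flags=0000 VC?T → r2=0x4c

FIX = (r2, 0x4c)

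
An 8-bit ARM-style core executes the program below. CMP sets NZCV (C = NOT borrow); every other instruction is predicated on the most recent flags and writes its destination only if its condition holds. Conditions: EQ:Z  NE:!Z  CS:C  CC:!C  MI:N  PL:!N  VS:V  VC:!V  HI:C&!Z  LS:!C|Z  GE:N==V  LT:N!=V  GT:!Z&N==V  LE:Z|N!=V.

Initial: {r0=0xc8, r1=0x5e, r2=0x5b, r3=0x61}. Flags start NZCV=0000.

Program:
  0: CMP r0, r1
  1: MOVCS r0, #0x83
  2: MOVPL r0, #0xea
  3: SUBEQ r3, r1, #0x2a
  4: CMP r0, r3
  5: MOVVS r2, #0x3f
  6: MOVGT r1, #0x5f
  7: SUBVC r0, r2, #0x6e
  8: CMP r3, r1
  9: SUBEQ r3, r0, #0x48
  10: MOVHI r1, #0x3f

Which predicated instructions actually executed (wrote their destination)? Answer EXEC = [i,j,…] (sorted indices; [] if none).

EXEC = [1,2,7,10]

[0] flags=0011 → (cmp)
[1] flags=0011 CS?T → r0=0x83
[2] flags=0011 PL?T → r0=0xea
[3] flags=0011 EQ?F → skip
[4] flags=1010 → (cmp)
[5] flags=1010 VS?F → skip
[6] flags=1010 GT?F → skip
[7] flags=1010 VC?T → r0=0xed
[8] flags=0010 → (cmp)
[9] flags=0010 EQ?F → skip
[10] flags=0010 HI?T → r1=0x3f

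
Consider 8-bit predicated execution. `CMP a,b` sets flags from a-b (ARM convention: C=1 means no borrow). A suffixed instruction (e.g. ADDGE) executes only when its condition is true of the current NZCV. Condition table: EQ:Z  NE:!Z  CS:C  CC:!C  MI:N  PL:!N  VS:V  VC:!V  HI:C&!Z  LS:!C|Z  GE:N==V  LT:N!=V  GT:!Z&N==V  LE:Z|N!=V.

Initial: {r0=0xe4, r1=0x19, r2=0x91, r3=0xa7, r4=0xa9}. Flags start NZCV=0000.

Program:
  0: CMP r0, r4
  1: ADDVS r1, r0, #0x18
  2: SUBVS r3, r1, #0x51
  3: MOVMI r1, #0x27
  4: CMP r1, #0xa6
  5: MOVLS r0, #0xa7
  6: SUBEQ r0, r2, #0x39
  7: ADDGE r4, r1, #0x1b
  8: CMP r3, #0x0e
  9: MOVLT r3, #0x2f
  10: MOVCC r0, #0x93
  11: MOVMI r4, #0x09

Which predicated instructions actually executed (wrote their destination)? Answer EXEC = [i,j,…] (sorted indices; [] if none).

EXEC = [5,7,9,11]

0: ✓ CMP  NZCV=0010
1: · ADDVS
2: · SUBVS
3: · MOVMI
4: ✓ CMP  NZCV=0000
5: ✓ MOVLS  r0←0xa7
6: · SUBEQ
7: ✓ ADDGE  r4←0x34
8: ✓ CMP  NZCV=1010
9: ✓ MOVLT  r3←0x2f
10: · MOVCC
11: ✓ MOVMI  r4←0x09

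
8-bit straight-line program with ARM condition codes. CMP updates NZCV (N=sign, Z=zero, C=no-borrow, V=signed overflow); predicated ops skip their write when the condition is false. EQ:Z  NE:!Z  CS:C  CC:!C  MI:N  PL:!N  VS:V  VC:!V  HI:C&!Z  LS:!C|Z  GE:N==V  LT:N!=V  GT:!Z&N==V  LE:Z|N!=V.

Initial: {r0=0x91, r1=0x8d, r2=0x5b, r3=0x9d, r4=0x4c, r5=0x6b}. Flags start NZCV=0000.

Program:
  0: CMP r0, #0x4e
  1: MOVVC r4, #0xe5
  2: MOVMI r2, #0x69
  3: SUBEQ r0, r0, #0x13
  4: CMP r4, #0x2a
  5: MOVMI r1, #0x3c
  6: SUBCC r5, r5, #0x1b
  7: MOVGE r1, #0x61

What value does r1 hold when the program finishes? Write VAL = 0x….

VAL = 0x61

0: ✓ CMP  NZCV=0011
1: · MOVVC
2: · MOVMI
3: · SUBEQ
4: ✓ CMP  NZCV=0010
5: · MOVMI
6: · SUBCC
7: ✓ MOVGE  r1←0x61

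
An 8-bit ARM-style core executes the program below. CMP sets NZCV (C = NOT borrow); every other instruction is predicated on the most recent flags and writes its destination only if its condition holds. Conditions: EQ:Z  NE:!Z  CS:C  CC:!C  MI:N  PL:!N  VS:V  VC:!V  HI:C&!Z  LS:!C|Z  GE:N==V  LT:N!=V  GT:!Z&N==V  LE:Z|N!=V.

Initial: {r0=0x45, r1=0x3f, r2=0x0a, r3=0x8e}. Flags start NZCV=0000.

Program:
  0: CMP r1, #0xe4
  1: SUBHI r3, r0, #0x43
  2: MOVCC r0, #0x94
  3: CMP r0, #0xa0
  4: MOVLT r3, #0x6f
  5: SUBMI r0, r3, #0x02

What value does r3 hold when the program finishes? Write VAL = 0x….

VAL = 0x6f

[0] flags=0000 → (cmp)
[1] flags=0000 HI?F → skip
[2] flags=0000 CC?T → r0=0x94
[3] flags=1000 → (cmp)
[4] flags=1000 LT?T → r3=0x6f
[5] flags=1000 MI?T → r0=0x6d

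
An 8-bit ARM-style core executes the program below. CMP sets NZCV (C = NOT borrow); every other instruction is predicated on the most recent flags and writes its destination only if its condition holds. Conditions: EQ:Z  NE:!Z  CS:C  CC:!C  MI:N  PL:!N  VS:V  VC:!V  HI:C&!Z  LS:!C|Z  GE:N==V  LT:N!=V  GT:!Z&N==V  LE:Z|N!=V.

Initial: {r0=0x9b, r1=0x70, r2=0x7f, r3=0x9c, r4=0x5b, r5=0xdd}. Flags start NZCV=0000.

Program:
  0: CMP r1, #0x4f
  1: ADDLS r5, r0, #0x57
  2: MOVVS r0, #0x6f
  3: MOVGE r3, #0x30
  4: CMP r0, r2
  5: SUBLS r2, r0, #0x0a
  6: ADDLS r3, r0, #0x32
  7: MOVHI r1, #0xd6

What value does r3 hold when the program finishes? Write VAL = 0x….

VAL = 0x30

0: ✓ CMP  NZCV=0010
1: · ADDLS
2: · MOVVS
3: ✓ MOVGE  r3←0x30
4: ✓ CMP  NZCV=0011
5: · SUBLS
6: · ADDLS
7: ✓ MOVHI  r1←0xd6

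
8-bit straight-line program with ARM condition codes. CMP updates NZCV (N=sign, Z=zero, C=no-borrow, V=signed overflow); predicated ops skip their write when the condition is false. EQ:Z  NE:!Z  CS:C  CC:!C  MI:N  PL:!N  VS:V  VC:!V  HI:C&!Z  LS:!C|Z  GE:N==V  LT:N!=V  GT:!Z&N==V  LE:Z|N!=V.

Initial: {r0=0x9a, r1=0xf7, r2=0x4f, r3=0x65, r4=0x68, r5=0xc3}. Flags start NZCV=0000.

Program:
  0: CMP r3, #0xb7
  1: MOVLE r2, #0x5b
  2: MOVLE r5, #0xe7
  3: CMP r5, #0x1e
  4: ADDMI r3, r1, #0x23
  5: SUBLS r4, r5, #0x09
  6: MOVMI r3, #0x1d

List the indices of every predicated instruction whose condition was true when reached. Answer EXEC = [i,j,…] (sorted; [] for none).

EXEC = [4,6]

[0] flags=1001 → (cmp)
[1] flags=1001 LE?F → skip
[2] flags=1001 LE?F → skip
[3] flags=1010 → (cmp)
[4] flags=1010 MI?T → r3=0x1a
[5] flags=1010 LS?F → skip
[6] flags=1010 MI?T → r3=0x1d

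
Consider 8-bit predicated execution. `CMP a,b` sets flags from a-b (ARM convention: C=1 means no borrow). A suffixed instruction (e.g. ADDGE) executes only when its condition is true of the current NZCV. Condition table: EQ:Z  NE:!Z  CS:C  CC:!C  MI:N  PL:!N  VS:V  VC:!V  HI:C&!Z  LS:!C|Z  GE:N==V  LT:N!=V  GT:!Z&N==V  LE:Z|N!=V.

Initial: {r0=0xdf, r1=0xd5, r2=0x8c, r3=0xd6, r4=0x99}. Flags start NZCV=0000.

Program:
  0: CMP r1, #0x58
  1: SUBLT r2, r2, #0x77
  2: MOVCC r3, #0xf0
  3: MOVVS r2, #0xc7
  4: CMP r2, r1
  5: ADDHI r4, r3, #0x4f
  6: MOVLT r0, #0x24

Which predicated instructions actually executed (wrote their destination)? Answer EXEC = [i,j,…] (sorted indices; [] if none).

EXEC = [1,3,6]

[0] flags=0011 → (cmp)
[1] flags=0011 LT?T → r2=0x15
[2] flags=0011 CC?F → skip
[3] flags=0011 VS?T → r2=0xc7
[4] flags=1000 → (cmp)
[5] flags=1000 HI?F → skip
[6] flags=1000 LT?T → r0=0x24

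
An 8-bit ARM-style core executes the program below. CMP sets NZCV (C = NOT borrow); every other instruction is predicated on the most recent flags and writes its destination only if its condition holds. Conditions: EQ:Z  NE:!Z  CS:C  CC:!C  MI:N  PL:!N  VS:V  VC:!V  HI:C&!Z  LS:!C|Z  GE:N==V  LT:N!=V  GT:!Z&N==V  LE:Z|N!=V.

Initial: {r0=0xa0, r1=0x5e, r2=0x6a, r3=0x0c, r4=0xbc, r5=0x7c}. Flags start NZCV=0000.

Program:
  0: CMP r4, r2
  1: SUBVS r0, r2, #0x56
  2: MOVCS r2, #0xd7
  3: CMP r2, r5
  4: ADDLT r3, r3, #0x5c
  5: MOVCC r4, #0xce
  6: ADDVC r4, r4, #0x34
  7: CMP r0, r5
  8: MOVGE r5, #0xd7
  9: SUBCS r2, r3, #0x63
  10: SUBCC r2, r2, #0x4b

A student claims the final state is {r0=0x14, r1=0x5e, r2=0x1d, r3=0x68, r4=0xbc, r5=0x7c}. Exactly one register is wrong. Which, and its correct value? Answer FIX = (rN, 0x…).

0: ✓ CMP  NZCV=0011
1: ✓ SUBVS  r0←0x14
2: ✓ MOVCS  r2←0xd7
3: ✓ CMP  NZCV=0011
4: ✓ ADDLT  r3←0x68
5: · MOVCC
6: · ADDVC
7: ✓ CMP  NZCV=1000
8: · MOVGE
9: · SUBCS
10: ✓ SUBCC  r2←0x8c

FIX = (r2, 0x8c)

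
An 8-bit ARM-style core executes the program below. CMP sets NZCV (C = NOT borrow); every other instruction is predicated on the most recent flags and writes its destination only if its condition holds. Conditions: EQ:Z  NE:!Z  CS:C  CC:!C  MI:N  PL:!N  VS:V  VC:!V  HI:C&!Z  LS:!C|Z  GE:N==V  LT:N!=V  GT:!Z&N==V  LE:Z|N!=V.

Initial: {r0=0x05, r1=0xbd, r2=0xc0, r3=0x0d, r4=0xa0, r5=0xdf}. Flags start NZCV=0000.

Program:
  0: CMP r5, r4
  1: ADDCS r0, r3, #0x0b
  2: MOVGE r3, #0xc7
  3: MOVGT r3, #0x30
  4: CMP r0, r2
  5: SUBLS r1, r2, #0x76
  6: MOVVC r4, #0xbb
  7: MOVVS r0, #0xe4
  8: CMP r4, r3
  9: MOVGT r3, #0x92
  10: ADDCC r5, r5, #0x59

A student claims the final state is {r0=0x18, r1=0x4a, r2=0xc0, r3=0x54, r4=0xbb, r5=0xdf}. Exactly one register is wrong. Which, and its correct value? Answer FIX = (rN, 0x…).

0: ✓ CMP  NZCV=0010
1: ✓ ADDCS  r0←0x18
2: ✓ MOVGE  r3←0xc7
3: ✓ MOVGT  r3←0x30
4: ✓ CMP  NZCV=0000
5: ✓ SUBLS  r1←0x4a
6: ✓ MOVVC  r4←0xbb
7: · MOVVS
8: ✓ CMP  NZCV=1010
9: · MOVGT
10: · ADDCC

FIX = (r3, 0x30)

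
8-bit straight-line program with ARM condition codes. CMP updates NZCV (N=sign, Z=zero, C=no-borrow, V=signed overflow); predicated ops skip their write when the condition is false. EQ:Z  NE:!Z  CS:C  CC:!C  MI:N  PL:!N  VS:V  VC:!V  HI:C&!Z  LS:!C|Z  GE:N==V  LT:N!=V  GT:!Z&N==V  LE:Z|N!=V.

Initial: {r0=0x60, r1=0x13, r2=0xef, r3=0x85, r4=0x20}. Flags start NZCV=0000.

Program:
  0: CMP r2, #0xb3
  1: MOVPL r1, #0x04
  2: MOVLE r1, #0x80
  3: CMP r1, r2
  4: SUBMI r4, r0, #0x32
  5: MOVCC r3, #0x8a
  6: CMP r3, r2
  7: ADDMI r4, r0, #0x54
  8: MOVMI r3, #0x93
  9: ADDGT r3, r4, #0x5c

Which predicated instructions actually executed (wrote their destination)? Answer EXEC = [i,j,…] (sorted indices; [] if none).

EXEC = [1,5,7,8]

0: ✓ CMP  NZCV=0010
1: ✓ MOVPL  r1←0x04
2: · MOVLE
3: ✓ CMP  NZCV=0000
4: · SUBMI
5: ✓ MOVCC  r3←0x8a
6: ✓ CMP  NZCV=1000
7: ✓ ADDMI  r4←0xb4
8: ✓ MOVMI  r3←0x93
9: · ADDGT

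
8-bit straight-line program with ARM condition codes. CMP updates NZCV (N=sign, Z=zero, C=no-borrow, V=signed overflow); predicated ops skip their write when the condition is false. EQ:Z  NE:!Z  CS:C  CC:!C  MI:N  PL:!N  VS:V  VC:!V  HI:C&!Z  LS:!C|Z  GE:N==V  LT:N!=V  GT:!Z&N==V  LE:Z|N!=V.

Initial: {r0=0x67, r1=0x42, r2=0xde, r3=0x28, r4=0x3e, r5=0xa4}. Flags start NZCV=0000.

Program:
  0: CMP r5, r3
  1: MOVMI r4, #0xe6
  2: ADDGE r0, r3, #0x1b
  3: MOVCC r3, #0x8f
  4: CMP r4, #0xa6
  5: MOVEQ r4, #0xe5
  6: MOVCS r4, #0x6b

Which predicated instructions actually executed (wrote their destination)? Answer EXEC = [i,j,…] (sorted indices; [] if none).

0: ✓ CMP  NZCV=0011
1: · MOVMI
2: · ADDGE
3: · MOVCC
4: ✓ CMP  NZCV=1001
5: · MOVEQ
6: · MOVCS

EXEC = []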